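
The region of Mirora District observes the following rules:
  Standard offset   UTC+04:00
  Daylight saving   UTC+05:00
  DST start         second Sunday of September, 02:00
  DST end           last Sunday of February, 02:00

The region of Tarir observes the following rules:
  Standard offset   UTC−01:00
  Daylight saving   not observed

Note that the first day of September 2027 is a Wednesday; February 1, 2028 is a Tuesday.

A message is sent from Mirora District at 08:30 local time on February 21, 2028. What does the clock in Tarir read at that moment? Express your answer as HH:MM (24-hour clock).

02:30

1 September 2027 is a Wednesday, so the first Sunday is September 5 and the second is September 12.
1 February 2028 is a Tuesday, so Sundays fall on 6, 13, 20, 27; the last is February 27.
February 21, 2028 falls between 12 September 2027 and 27 February 2028, so daylight saving is in effect and Mirora District is at UTC+05:00.
08:30 Mirora District − 5h = 03:30 UTC.
Tarir stays on UTC−01:00 all year.
03:30 UTC − 1h = 02:30 Tarir.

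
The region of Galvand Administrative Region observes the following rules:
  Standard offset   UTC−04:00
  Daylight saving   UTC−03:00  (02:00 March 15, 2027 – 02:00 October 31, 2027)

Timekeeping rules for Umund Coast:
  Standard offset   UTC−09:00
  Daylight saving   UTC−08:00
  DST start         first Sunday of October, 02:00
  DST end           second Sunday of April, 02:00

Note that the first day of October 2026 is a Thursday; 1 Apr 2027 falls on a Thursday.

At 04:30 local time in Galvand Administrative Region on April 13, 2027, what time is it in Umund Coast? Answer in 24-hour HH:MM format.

April 13, 2027 falls between 15 March and 31 October, so daylight saving is in effect and Galvand Administrative Region is at UTC−03:00.
04:30 Galvand Administrative Region + 3h = 07:30 UTC.
1 October 2026 is a Thursday, so the first Sunday is October 4.
1 April 2027 is a Thursday, so the first Sunday is April 4 and the second is April 11.
At the standard offset (UTC−09:00), 07:30 UTC − 9h = 22:30 Umund Coast standard time (rolling into the previous day, 12 April 2027).
Daylight saving runs 4 October 2026 – 11 April 2027; the standard-time date in Umund Coast, April 12, 2027, is outside that window, so Umund Coast is on standard time at UTC−09:00.
07:30 UTC − 9h = 22:30 Umund Coast (rolling into the previous day, 12 April 2027).

22:30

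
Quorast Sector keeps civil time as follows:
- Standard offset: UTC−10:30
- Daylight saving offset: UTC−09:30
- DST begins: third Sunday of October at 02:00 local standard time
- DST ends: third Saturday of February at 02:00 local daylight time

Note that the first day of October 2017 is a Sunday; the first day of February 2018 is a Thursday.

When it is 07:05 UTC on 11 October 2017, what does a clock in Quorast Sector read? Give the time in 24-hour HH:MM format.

20:35

1 October 2017 is a Sunday, so the first Sunday is October 1 and the third is October 15.
1 February 2018 is a Thursday, so the first Saturday is February 3 and the third is February 17.
At the standard offset (UTC−10:30), 07:05 UTC − 10h30m = 20:35 Quorast Sector standard time (rolling into the previous day, 10 October 2017).
The standard-time date in Quorast Sector, 10 October 2017, is outside the daylight-saving period (15 October 2017 – 17 February 2018), so Quorast Sector is on standard time, UTC−10:30.
07:05 UTC − 10h30m = 20:35 local (rolling into the previous day, 10 October 2017).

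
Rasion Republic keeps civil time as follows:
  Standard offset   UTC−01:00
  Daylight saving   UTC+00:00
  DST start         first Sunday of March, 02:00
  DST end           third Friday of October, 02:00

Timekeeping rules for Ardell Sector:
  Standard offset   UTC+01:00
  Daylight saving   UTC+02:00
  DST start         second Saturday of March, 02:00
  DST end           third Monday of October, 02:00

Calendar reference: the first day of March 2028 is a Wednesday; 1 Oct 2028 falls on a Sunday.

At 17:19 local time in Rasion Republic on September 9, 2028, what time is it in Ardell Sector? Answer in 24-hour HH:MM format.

19:19

1 March 2028 is a Wednesday, so the first Sunday is March 5.
1 October 2028 is a Sunday, so the first Friday is October 6 and the third is October 20.
Daylight saving runs 5 March – 20 October; September 9, 2028 is inside that window, so Rasion Republic is at UTC+00:00.
17:19 Rasion Republic − 0h = 17:19 UTC.
1 March 2028 is a Wednesday, so the first Saturday is March 4 and the second is March 11.
1 October 2028 is a Sunday, so the first Monday is October 2 and the third is October 16.
At the standard offset (UTC+01:00), 17:19 UTC + 1h = 18:19 Ardell Sector standard time.
The standard-time date in Ardell Sector, September 9, 2028, lies within the daylight-saving period (11 March – 16 October), so Ardell Sector is on daylight time, UTC+02:00.
17:19 UTC + 2h = 19:19 Ardell Sector.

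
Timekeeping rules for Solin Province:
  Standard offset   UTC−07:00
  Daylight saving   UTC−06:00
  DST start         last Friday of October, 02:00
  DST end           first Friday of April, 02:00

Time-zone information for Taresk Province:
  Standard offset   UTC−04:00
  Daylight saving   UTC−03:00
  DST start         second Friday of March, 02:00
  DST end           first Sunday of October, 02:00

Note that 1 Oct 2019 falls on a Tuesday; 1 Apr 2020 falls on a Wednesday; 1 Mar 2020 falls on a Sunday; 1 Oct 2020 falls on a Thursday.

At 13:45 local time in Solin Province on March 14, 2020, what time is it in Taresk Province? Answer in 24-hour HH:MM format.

1 October 2019 is a Tuesday, so Fridays fall on 4, 11, 18, 25; the last is October 25.
1 April 2020 is a Wednesday, so the first Friday is April 3.
March 14, 2020 falls between 25 October 2019 and 3 April 2020, so daylight saving is in effect and Solin Province is at UTC−06:00.
13:45 Solin Province + 6h = 19:45 UTC.
1 March 2020 is a Sunday, so the first Friday is March 6 and the second is March 13.
1 October 2020 is a Thursday, so the first Sunday is October 4.
At the standard offset (UTC−04:00), 19:45 UTC − 4h = 15:45 Taresk Province standard time.
Daylight saving runs 13 March – 4 October; the standard-time date in Taresk Province, March 14, 2020, is inside that window, so Taresk Province is at UTC−03:00.
19:45 UTC − 3h = 16:45 Taresk Province.

16:45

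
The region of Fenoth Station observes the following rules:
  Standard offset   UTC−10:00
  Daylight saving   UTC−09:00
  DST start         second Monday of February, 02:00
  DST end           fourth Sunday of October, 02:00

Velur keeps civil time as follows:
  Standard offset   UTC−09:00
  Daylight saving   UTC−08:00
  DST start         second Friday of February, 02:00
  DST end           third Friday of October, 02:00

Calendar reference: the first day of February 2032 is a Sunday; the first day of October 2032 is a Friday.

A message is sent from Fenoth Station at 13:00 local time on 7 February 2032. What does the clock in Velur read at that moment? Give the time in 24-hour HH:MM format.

1 February 2032 is a Sunday, so the first Monday is February 2 and the second is February 9.
1 October 2032 is a Friday, so the first Sunday is October 3 and the fourth is October 24.
Daylight saving runs 9 February – 24 October; 7 February 2032 is outside that window, so Fenoth Station is on standard time at UTC−10:00.
13:00 Fenoth Station + 10h = 23:00 UTC.
1 February 2032 is a Sunday, so the first Friday is February 6 and the second is February 13.
1 October 2032 is a Friday, so the first Friday is October 1 and the third is October 15.
At the standard offset (UTC−09:00), 23:00 UTC − 9h = 14:00 Velur standard time.
Daylight saving runs 13 February – 15 October; the standard-time date in Velur, 7 February 2032, is outside that window, so Velur is on standard time at UTC−09:00.
23:00 UTC − 9h = 14:00 Velur.

14:00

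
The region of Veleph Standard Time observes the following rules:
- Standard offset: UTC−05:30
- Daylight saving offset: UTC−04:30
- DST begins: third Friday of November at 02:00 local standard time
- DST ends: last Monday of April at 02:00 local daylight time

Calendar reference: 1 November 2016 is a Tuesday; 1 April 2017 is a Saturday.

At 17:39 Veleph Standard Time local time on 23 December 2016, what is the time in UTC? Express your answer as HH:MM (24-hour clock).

1 November 2016 is a Tuesday, so the first Friday is November 4 and the third is November 18.
1 April 2017 is a Saturday, so Mondays fall on 3, 10, 17, 24; the last is April 24.
Daylight saving runs 18 November 2016 – 24 April 2017; 23 December 2016 is inside that window, so Veleph Standard Time is at UTC−04:30.
17:39 local + 4h30m = 22:09 UTC.

22:09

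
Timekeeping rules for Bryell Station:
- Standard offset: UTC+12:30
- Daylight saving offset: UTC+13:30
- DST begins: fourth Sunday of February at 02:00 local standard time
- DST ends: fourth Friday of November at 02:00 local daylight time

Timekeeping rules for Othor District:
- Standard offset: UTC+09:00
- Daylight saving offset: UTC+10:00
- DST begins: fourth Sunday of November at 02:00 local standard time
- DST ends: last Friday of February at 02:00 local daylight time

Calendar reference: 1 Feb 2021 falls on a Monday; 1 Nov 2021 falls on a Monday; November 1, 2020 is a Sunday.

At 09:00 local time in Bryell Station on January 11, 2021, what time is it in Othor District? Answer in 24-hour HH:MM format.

1 February 2021 is a Monday, so the first Sunday is February 7 and the fourth is February 28.
1 November 2021 is a Monday, so the first Friday is November 5 and the fourth is November 26.
January 11, 2021 does not fall between 28 February and 26 November, so daylight saving is not in effect and Bryell Station is at UTC+12:30.
09:00 Bryell Station − 12h30m = 20:30 UTC (rolling into the previous day, 10 January 2021).
1 November 2020 is a Sunday, so the first Sunday is November 1 and the fourth is November 22.
1 February 2021 is a Monday, so Fridays fall on 5, 12, 19, 26; the last is February 26.
At the standard offset (UTC+09:00), 20:30 UTC + 9h = 05:30 Othor District standard time (rolling into the next day, 11 January 2021).
The standard-time date in Othor District, January 11, 2021, lies within the daylight-saving period (22 November 2020 – 26 February 2021), so Othor District is on daylight time, UTC+10:00.
20:30 UTC + 10h = 06:30 Othor District (rolling into the next day, 11 January 2021).

06:30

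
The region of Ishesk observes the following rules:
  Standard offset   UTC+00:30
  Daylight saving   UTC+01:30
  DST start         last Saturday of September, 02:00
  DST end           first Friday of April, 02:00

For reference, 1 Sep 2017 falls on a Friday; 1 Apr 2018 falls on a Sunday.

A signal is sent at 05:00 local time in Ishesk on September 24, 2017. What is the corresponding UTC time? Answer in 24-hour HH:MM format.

1 September 2017 is a Friday, so Saturdays fall on 2, 9, 16, 23, 30; the last is September 30.
1 April 2018 is a Sunday, so the first Friday is April 6.
September 24, 2017 is outside the daylight-saving period (30 September 2017 – 6 April 2018), so Ishesk is on standard time, UTC+00:30.
05:00 local − 0h30m = 04:30 UTC.

04:30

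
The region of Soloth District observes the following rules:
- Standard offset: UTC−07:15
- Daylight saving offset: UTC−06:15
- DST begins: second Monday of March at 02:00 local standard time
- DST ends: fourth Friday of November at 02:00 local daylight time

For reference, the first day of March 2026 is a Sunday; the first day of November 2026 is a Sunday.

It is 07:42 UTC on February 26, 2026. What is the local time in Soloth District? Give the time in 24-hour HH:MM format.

1 March 2026 is a Sunday, so the first Monday is March 2 and the second is March 9.
1 November 2026 is a Sunday, so the first Friday is November 6 and the fourth is November 27.
At the standard offset (UTC−07:15), 07:42 UTC − 7h15m = 00:27 Soloth District standard time.
The standard-time date in Soloth District, February 26, 2026, does not fall between 9 March and 27 November, so daylight saving is not in effect and Soloth District is at UTC−07:15.
07:42 UTC − 7h15m = 00:27 local.

00:27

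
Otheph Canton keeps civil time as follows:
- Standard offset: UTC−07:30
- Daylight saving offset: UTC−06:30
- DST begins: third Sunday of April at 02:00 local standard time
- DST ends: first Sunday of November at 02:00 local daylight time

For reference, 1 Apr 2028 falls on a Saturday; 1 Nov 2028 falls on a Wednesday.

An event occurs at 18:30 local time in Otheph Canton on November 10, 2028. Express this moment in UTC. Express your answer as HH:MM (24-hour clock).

02:00

1 April 2028 is a Saturday, so the first Sunday is April 2 and the third is April 16.
1 November 2028 is a Wednesday, so the first Sunday is November 5.
Daylight saving runs 16 April – 5 November; November 10, 2028 is outside that window, so Otheph Canton is on standard time at UTC−07:30.
18:30 local + 7h30m = 02:00 UTC (rolling into the next day, 11 November 2028).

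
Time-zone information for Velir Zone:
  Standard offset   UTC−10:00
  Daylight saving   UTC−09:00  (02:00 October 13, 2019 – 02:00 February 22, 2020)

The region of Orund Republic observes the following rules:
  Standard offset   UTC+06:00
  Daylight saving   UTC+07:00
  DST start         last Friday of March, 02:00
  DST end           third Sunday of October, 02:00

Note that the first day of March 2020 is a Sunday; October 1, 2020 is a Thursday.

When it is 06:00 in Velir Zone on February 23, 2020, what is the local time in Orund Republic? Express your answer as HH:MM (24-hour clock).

22:00

February 23, 2020 does not fall between 13 October 2019 and 22 February 2020, so daylight saving is not in effect and Velir Zone is at UTC−10:00.
06:00 Velir Zone + 10h = 16:00 UTC.
1 March 2020 is a Sunday, so Fridays fall on 6, 13, 20, 27; the last is March 27.
1 October 2020 is a Thursday, so the first Sunday is October 4 and the third is October 18.
At the standard offset (UTC+06:00), 16:00 UTC + 6h = 22:00 Orund Republic standard time.
The standard-time date in Orund Republic, February 23, 2020, is outside the daylight-saving period (27 March – 18 October), so Orund Republic is on standard time, UTC+06:00.
16:00 UTC + 6h = 22:00 Orund Republic.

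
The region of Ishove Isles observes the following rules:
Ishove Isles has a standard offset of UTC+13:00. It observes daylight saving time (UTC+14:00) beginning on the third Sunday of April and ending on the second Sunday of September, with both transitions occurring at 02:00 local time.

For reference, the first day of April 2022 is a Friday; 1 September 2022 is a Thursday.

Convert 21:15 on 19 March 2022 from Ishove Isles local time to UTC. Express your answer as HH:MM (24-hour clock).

1 April 2022 is a Friday, so the first Sunday is April 3 and the third is April 17.
1 September 2022 is a Thursday, so the first Sunday is September 4 and the second is September 11.
19 March 2022 is outside the daylight-saving period (17 April – 11 September), so Ishove Isles is on standard time, UTC+13:00.
21:15 local − 13h = 08:15 UTC.

08:15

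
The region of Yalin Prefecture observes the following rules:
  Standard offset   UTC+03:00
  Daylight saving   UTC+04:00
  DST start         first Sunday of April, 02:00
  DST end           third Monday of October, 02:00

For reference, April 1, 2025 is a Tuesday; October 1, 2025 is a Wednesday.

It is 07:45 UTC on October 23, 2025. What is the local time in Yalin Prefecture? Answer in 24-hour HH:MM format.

1 April 2025 is a Tuesday, so the first Sunday is April 6.
1 October 2025 is a Wednesday, so the first Monday is October 6 and the third is October 20.
At the standard offset (UTC+03:00), 07:45 UTC + 3h = 10:45 Yalin Prefecture standard time.
Daylight saving runs 6 April – 20 October; the standard-time date in Yalin Prefecture, October 23, 2025, is outside that window, so Yalin Prefecture is on standard time at UTC+03:00.
07:45 UTC + 3h = 10:45 local.

10:45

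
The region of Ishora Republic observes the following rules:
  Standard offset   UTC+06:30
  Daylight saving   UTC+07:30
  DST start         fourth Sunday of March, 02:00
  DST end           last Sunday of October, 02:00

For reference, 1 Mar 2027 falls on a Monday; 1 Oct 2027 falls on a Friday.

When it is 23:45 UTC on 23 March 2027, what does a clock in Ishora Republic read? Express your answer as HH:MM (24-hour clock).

1 March 2027 is a Monday, so the first Sunday is March 7 and the fourth is March 28.
1 October 2027 is a Friday, so Sundays fall on 3, 10, 17, 24, 31; the last is October 31.
At the standard offset (UTC+06:30), 23:45 UTC + 6h30m = 06:15 Ishora Republic standard time (rolling into the next day, 24 March 2027).
The standard-time date in Ishora Republic, 24 March 2027, does not fall between 28 March and 31 October, so daylight saving is not in effect and Ishora Republic is at UTC+06:30.
23:45 UTC + 6h30m = 06:15 local (rolling into the next day, 24 March 2027).

06:15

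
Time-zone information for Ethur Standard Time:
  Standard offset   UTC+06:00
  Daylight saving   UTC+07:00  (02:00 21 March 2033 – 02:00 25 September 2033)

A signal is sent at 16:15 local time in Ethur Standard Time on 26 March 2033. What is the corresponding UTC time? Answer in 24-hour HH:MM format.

26 March 2033 lies within the daylight-saving period (21 March – 25 September), so Ethur Standard Time is on daylight time, UTC+07:00.
16:15 local − 7h = 09:15 UTC.

09:15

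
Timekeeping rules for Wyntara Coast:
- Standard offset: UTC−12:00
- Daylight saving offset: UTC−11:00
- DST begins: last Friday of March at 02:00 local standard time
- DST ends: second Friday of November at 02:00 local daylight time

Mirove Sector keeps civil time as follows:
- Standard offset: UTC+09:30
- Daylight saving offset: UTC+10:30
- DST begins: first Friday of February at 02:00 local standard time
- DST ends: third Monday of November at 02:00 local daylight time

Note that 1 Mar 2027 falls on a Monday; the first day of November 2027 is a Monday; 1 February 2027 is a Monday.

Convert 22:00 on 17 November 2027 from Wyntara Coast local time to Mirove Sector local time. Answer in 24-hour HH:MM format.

19:30

1 March 2027 is a Monday, so Fridays fall on 5, 12, 19, 26; the last is March 26.
1 November 2027 is a Monday, so the first Friday is November 5 and the second is November 12.
Daylight saving runs 26 March – 12 November; 17 November 2027 is outside that window, so Wyntara Coast is on standard time at UTC−12:00.
22:00 Wyntara Coast + 12h = 10:00 UTC (rolling into the next day, 18 November 2027).
1 February 2027 is a Monday, so the first Friday is February 5.
1 November 2027 is a Monday, so the first Monday is November 1 and the third is November 15.
At the standard offset (UTC+09:30), 10:00 UTC + 9h30m = 19:30 Mirove Sector standard time.
Daylight saving runs 5 February – 15 November; the standard-time date in Mirove Sector, 18 November 2027, is outside that window, so Mirove Sector is on standard time at UTC+09:30.
10:00 UTC + 9h30m = 19:30 Mirove Sector.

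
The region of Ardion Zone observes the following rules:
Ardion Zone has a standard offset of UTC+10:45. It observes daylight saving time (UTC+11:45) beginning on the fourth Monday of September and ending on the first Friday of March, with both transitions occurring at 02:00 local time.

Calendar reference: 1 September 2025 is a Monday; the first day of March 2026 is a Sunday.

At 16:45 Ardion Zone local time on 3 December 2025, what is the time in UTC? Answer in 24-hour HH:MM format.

1 September 2025 is a Monday, so the first Monday is September 1 and the fourth is September 22.
1 March 2026 is a Sunday, so the first Friday is March 6.
3 December 2025 lies within the daylight-saving period (22 September 2025 – 6 March 2026), so Ardion Zone is on daylight time, UTC+11:45.
16:45 local − 11h45m = 05:00 UTC.

05:00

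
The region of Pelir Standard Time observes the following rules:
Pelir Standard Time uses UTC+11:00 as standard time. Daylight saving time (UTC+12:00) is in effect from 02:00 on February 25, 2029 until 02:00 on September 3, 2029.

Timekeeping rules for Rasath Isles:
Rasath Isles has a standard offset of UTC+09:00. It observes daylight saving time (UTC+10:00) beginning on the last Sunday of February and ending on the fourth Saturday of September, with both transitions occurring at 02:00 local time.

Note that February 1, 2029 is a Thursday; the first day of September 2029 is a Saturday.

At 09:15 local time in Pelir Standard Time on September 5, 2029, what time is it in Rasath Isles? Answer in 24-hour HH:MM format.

08:15

September 5, 2029 is outside the daylight-saving period (25 February – 3 September), so Pelir Standard Time is on standard time, UTC+11:00.
09:15 Pelir Standard Time − 11h = 22:15 UTC (rolling into the previous day, 4 September 2029).
1 February 2029 is a Thursday, so Sundays fall on 4, 11, 18, 25; the last is February 25.
1 September 2029 is a Saturday, so the first Saturday is September 1 and the fourth is September 22.
At the standard offset (UTC+09:00), 22:15 UTC + 9h = 07:15 Rasath Isles standard time (rolling into the next day, 5 September 2029).
Daylight saving runs 25 February – 22 September; the standard-time date in Rasath Isles, September 5, 2029, is inside that window, so Rasath Isles is at UTC+10:00.
22:15 UTC + 10h = 08:15 Rasath Isles (rolling into the next day, 5 September 2029).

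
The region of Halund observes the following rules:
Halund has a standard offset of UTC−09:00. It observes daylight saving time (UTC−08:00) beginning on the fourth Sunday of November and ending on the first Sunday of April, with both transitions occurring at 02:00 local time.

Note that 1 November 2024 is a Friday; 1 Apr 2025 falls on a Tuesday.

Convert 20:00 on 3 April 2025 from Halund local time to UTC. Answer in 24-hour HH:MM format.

1 November 2024 is a Friday, so the first Sunday is November 3 and the fourth is November 24.
1 April 2025 is a Tuesday, so the first Sunday is April 6.
Daylight saving runs 24 November 2024 – 6 April 2025; 3 April 2025 is inside that window, so Halund is at UTC−08:00.
20:00 local + 8h = 04:00 UTC (rolling into the next day, 4 April 2025).

04:00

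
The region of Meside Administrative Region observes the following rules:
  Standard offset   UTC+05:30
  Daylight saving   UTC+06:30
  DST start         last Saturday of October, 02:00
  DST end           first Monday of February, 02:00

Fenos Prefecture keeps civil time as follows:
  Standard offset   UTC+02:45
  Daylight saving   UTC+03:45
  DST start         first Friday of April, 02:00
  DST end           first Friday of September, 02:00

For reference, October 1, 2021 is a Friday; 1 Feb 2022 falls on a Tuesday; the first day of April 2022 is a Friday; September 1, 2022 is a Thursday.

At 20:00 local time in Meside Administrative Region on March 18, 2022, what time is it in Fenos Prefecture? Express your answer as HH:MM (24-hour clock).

1 October 2021 is a Friday, so Saturdays fall on 2, 9, 16, 23, 30; the last is October 30.
1 February 2022 is a Tuesday, so the first Monday is February 7.
March 18, 2022 does not fall between 30 October 2021 and 7 February 2022, so daylight saving is not in effect and Meside Administrative Region is at UTC+05:30.
20:00 Meside Administrative Region − 5h30m = 14:30 UTC.
1 April 2022 is a Friday, so the first Friday is April 1.
1 September 2022 is a Thursday, so the first Friday is September 2.
At the standard offset (UTC+02:45), 14:30 UTC + 2h45m = 17:15 Fenos Prefecture standard time.
Daylight saving runs 1 April – 2 September; the standard-time date in Fenos Prefecture, March 18, 2022, is outside that window, so Fenos Prefecture is on standard time at UTC+02:45.
14:30 UTC + 2h45m = 17:15 Fenos Prefecture.

17:15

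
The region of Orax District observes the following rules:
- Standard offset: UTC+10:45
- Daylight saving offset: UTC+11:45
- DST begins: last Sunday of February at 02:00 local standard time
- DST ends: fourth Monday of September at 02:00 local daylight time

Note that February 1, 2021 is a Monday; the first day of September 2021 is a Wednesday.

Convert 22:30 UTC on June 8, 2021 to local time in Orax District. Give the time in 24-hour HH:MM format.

10:15

1 February 2021 is a Monday, so Sundays fall on 7, 14, 21, 28; the last is February 28.
1 September 2021 is a Wednesday, so the first Monday is September 6 and the fourth is September 27.
At the standard offset (UTC+10:45), 22:30 UTC + 10h45m = 09:15 Orax District standard time (rolling into the next day, 9 June 2021).
The standard-time date in Orax District, June 9, 2021, lies within the daylight-saving period (28 February – 27 September), so Orax District is on daylight time, UTC+11:45.
22:30 UTC + 11h45m = 10:15 local (rolling into the next day, 9 June 2021).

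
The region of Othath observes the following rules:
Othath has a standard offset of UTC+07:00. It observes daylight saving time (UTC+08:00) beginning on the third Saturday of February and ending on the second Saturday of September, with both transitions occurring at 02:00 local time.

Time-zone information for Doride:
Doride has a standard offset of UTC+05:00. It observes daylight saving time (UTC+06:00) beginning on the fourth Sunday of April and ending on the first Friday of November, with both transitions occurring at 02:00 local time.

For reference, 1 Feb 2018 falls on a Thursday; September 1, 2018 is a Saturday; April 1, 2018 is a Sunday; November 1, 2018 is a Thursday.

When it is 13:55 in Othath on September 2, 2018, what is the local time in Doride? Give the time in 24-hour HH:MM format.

1 February 2018 is a Thursday, so the first Saturday is February 3 and the third is February 17.
1 September 2018 is a Saturday, so the first Saturday is September 1 and the second is September 8.
September 2, 2018 falls between 17 February and 8 September, so daylight saving is in effect and Othath is at UTC+08:00.
13:55 Othath − 8h = 05:55 UTC.
1 April 2018 is a Sunday, so the first Sunday is April 1 and the fourth is April 22.
1 November 2018 is a Thursday, so the first Friday is November 2.
At the standard offset (UTC+05:00), 05:55 UTC + 5h = 10:55 Doride standard time.
The standard-time date in Doride, September 2, 2018, falls between 22 April and 2 November, so daylight saving is in effect and Doride is at UTC+06:00.
05:55 UTC + 6h = 11:55 Doride.

11:55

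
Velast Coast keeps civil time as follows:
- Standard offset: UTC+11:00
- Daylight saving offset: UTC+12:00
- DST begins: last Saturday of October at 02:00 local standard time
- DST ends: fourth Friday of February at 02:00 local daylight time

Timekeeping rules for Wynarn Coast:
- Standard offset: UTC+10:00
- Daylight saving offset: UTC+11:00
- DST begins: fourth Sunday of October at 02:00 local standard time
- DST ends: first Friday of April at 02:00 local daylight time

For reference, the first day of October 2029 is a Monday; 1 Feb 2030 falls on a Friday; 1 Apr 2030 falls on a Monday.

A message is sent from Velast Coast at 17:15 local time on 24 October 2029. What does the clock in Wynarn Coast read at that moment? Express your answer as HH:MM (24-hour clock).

16:15

1 October 2029 is a Monday, so Saturdays fall on 6, 13, 20, 27; the last is October 27.
1 February 2030 is a Friday, so the first Friday is February 1 and the fourth is February 22.
24 October 2029 does not fall between 27 October 2029 and 22 February 2030, so daylight saving is not in effect and Velast Coast is at UTC+11:00.
17:15 Velast Coast − 11h = 06:15 UTC.
1 October 2029 is a Monday, so the first Sunday is October 7 and the fourth is October 28.
1 April 2030 is a Monday, so the first Friday is April 5.
At the standard offset (UTC+10:00), 06:15 UTC + 10h = 16:15 Wynarn Coast standard time.
The standard-time date in Wynarn Coast, 24 October 2029, is outside the daylight-saving period (28 October 2029 – 5 April 2030), so Wynarn Coast is on standard time, UTC+10:00.
06:15 UTC + 10h = 16:15 Wynarn Coast.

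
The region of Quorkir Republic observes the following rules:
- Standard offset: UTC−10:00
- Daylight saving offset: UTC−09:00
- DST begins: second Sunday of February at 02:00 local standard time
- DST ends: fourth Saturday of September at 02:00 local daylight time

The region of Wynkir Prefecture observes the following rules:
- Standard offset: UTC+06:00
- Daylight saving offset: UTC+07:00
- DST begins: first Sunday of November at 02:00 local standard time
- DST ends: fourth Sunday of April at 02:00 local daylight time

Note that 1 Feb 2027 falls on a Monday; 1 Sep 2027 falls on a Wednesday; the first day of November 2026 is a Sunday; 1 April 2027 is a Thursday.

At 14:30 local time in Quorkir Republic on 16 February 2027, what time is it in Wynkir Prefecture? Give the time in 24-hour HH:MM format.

06:30

1 February 2027 is a Monday, so the first Sunday is February 7 and the second is February 14.
1 September 2027 is a Wednesday, so the first Saturday is September 4 and the fourth is September 25.
16 February 2027 lies within the daylight-saving period (14 February – 25 September), so Quorkir Republic is on daylight time, UTC−09:00.
14:30 Quorkir Republic + 9h = 23:30 UTC.
1 November 2026 is a Sunday, so the first Sunday is November 1.
1 April 2027 is a Thursday, so the first Sunday is April 4 and the fourth is April 25.
At the standard offset (UTC+06:00), 23:30 UTC + 6h = 05:30 Wynkir Prefecture standard time (rolling into the next day, 17 February 2027).
The standard-time date in Wynkir Prefecture, 17 February 2027, falls between 1 November 2026 and 25 April 2027, so daylight saving is in effect and Wynkir Prefecture is at UTC+07:00.
23:30 UTC + 7h = 06:30 Wynkir Prefecture (rolling into the next day, 17 February 2027).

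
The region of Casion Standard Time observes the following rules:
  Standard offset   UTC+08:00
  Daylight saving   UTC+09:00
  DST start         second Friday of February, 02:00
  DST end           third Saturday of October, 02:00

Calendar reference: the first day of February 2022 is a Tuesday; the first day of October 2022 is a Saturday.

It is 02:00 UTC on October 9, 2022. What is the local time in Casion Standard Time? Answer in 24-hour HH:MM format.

1 February 2022 is a Tuesday, so the first Friday is February 4 and the second is February 11.
1 October 2022 is a Saturday, so the first Saturday is October 1 and the third is October 15.
At the standard offset (UTC+08:00), 02:00 UTC + 8h = 10:00 Casion Standard Time standard time.
The standard-time date in Casion Standard Time, October 9, 2022, lies within the daylight-saving period (11 February – 15 October), so Casion Standard Time is on daylight time, UTC+09:00.
02:00 UTC + 9h = 11:00 local.

11:00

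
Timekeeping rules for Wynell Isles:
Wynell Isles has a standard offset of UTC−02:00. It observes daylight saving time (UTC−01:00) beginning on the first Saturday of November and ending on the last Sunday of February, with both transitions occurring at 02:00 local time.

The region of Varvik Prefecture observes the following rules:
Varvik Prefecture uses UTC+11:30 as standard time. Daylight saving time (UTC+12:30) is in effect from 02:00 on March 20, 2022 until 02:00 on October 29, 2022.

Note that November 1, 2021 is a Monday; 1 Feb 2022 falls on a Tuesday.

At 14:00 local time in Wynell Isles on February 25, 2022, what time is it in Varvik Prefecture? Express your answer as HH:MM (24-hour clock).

02:30

1 November 2021 is a Monday, so the first Saturday is November 6.
1 February 2022 is a Tuesday, so Sundays fall on 6, 13, 20, 27; the last is February 27.
February 25, 2022 lies within the daylight-saving period (6 November 2021 – 27 February 2022), so Wynell Isles is on daylight time, UTC−01:00.
14:00 Wynell Isles + 1h = 15:00 UTC.
At the standard offset (UTC+11:30), 15:00 UTC + 11h30m = 02:30 Varvik Prefecture standard time (rolling into the next day, 26 February 2022).
The standard-time date in Varvik Prefecture, February 26, 2022, is outside the daylight-saving period (20 March – 29 October), so Varvik Prefecture is on standard time, UTC+11:30.
15:00 UTC + 11h30m = 02:30 Varvik Prefecture (rolling into the next day, 26 February 2022).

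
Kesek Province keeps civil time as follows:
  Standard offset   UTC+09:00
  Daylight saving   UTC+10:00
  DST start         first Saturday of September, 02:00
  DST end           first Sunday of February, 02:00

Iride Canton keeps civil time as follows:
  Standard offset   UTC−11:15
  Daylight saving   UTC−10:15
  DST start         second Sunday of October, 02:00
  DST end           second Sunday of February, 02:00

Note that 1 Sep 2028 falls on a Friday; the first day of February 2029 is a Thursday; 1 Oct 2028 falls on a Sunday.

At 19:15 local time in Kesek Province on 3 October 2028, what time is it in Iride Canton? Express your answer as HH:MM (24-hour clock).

1 September 2028 is a Friday, so the first Saturday is September 2.
1 February 2029 is a Thursday, so the first Sunday is February 4.
Daylight saving runs 2 September 2028 – 4 February 2029; 3 October 2028 is inside that window, so Kesek Province is at UTC+10:00.
19:15 Kesek Province − 10h = 09:15 UTC.
1 October 2028 is a Sunday, so the first Sunday is October 1 and the second is October 8.
1 February 2029 is a Thursday, so the first Sunday is February 4 and the second is February 11.
At the standard offset (UTC−11:15), 09:15 UTC − 11h15m = 22:00 Iride Canton standard time (rolling into the previous day, 2 October 2028).
Daylight saving runs 8 October 2028 – 11 February 2029; the standard-time date in Iride Canton, 2 October 2028, is outside that window, so Iride Canton is on standard time at UTC−11:15.
09:15 UTC − 11h15m = 22:00 Iride Canton (rolling into the previous day, 2 October 2028).

22:00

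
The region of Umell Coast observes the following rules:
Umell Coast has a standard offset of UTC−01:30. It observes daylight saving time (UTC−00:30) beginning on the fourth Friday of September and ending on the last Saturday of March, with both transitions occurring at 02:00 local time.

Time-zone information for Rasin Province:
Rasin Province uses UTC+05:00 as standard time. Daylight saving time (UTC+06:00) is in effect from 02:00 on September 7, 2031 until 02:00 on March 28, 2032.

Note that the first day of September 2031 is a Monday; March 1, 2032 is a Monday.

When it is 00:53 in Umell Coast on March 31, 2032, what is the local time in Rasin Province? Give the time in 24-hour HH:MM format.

1 September 2031 is a Monday, so the first Friday is September 5 and the fourth is September 26.
1 March 2032 is a Monday, so Saturdays fall on 6, 13, 20, 27; the last is March 27.
March 31, 2032 is outside the daylight-saving period (26 September 2031 – 27 March 2032), so Umell Coast is on standard time, UTC−01:30.
00:53 Umell Coast + 1h30m = 02:23 UTC.
At the standard offset (UTC+05:00), 02:23 UTC + 5h = 07:23 Rasin Province standard time.
Daylight saving runs 7 September 2031 – 28 March 2032; the standard-time date in Rasin Province, March 31, 2032, is outside that window, so Rasin Province is on standard time at UTC+05:00.
02:23 UTC + 5h = 07:23 Rasin Province.

07:23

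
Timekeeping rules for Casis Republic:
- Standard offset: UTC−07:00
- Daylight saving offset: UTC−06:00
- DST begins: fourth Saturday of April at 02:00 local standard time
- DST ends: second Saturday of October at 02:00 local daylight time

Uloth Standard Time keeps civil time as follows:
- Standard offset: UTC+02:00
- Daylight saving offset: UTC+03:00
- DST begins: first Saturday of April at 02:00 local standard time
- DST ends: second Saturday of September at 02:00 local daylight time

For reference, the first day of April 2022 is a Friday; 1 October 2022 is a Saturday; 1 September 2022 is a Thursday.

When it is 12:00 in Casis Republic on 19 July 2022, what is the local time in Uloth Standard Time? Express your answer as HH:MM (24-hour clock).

21:00

1 April 2022 is a Friday, so the first Saturday is April 2 and the fourth is April 23.
1 October 2022 is a Saturday, so the first Saturday is October 1 and the second is October 8.
19 July 2022 lies within the daylight-saving period (23 April – 8 October), so Casis Republic is on daylight time, UTC−06:00.
12:00 Casis Republic + 6h = 18:00 UTC.
1 April 2022 is a Friday, so the first Saturday is April 2.
1 September 2022 is a Thursday, so the first Saturday is September 3 and the second is September 10.
At the standard offset (UTC+02:00), 18:00 UTC + 2h = 20:00 Uloth Standard Time standard time.
Daylight saving runs 2 April – 10 September; the standard-time date in Uloth Standard Time, 19 July 2022, is inside that window, so Uloth Standard Time is at UTC+03:00.
18:00 UTC + 3h = 21:00 Uloth Standard Time.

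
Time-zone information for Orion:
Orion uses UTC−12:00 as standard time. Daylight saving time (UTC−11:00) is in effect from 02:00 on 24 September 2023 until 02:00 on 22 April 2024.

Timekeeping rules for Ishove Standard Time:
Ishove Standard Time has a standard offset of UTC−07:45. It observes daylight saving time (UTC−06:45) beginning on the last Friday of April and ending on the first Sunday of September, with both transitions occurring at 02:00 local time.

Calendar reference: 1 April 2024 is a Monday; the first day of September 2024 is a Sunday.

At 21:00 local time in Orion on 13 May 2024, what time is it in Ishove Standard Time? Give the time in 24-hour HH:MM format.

13 May 2024 is outside the daylight-saving period (24 September 2023 – 22 April 2024), so Orion is on standard time, UTC−12:00.
21:00 Orion + 12h = 09:00 UTC (rolling into the next day, 14 May 2024).
1 April 2024 is a Monday, so Fridays fall on 5, 12, 19, 26; the last is April 26.
1 September 2024 is a Sunday, so the first Sunday is September 1.
At the standard offset (UTC−07:45), 09:00 UTC − 7h45m = 01:15 Ishove Standard Time standard time.
Daylight saving runs 26 April – 1 September; the standard-time date in Ishove Standard Time, 14 May 2024, is inside that window, so Ishove Standard Time is at UTC−06:45.
09:00 UTC − 6h45m = 02:15 Ishove Standard Time.

02:15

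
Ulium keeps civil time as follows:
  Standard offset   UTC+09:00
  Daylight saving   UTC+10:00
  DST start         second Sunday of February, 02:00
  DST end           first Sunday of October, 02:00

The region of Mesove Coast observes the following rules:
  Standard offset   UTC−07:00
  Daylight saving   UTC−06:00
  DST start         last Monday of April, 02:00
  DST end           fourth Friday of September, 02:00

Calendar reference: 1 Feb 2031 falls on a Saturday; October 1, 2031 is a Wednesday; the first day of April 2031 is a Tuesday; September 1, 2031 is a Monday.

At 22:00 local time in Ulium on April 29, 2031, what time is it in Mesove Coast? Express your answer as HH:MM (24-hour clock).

1 February 2031 is a Saturday, so the first Sunday is February 2 and the second is February 9.
1 October 2031 is a Wednesday, so the first Sunday is October 5.
April 29, 2031 lies within the daylight-saving period (9 February – 5 October), so Ulium is on daylight time, UTC+10:00.
22:00 Ulium − 10h = 12:00 UTC.
1 April 2031 is a Tuesday, so Mondays fall on 7, 14, 21, 28; the last is April 28.
1 September 2031 is a Monday, so the first Friday is September 5 and the fourth is September 26.
At the standard offset (UTC−07:00), 12:00 UTC − 7h = 05:00 Mesove Coast standard time.
The standard-time date in Mesove Coast, April 29, 2031, lies within the daylight-saving period (28 April – 26 September), so Mesove Coast is on daylight time, UTC−06:00.
12:00 UTC − 6h = 06:00 Mesove Coast.

06:00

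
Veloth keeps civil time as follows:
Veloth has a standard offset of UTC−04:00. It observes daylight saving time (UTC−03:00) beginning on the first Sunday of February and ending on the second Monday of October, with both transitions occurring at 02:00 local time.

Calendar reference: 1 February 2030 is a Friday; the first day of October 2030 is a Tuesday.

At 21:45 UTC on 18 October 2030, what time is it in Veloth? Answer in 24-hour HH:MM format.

17:45

1 February 2030 is a Friday, so the first Sunday is February 3.
1 October 2030 is a Tuesday, so the first Monday is October 7 and the second is October 14.
At the standard offset (UTC−04:00), 21:45 UTC − 4h = 17:45 Veloth standard time.
Daylight saving runs 3 February – 14 October; the standard-time date in Veloth, 18 October 2030, is outside that window, so Veloth is on standard time at UTC−04:00.
21:45 UTC − 4h = 17:45 local.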